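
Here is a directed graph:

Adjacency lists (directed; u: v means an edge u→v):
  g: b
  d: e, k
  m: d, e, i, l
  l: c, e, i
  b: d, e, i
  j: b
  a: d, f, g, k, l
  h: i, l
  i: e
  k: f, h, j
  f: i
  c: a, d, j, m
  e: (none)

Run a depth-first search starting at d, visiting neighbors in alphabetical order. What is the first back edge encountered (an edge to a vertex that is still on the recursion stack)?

DFS from d (visiting neighbors in alphabetical order); mark gray on enter, black on exit:
d gray
  e gray
  e black
  k gray
    f gray
      i gray
        i→e: e black — skip
      i black
    f black
    h gray
      h→i: i black — skip
      l gray
        c gray
          a gray
            a→d: d is gray → back edge
First back edge: a → d.

a->d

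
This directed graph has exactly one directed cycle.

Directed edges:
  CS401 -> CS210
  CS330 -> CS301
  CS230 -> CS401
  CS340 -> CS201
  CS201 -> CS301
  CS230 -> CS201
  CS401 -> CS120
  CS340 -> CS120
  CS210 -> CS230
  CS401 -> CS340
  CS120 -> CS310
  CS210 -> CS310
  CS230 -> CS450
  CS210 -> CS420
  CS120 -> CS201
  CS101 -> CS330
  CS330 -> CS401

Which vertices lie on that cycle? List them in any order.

DFS with gray/black marking from CS401:
CS401 gray
  CS210 gray
    CS310 gray
    CS310 black
    CS420 gray
    CS420 black
    CS230 gray
      CS450 gray
      CS450 black
      CS230→CS401: CS401 is gray → back edge
Back edge closes the cycle CS401 → CS210 → CS230 → CS401; its vertices are {CS210, CS230, CS401}.

CS210, CS230, CS401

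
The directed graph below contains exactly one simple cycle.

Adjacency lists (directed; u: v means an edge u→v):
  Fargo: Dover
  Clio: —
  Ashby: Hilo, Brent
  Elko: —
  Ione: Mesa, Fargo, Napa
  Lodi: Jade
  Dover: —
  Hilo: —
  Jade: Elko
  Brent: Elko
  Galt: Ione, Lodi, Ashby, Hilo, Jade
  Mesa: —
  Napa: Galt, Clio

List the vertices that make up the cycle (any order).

DFS with gray/black marking from Ione:
Ione gray
  Mesa gray
  Mesa black
  Fargo gray
    Dover gray
    Dover black
  Fargo black
  Napa gray
    Galt gray
      Galt→Ione: Ione is gray → back edge
Back edge closes the cycle Ione → Napa → Galt → Ione; its vertices are {Galt, Ione, Napa}.

Galt, Ione, Napa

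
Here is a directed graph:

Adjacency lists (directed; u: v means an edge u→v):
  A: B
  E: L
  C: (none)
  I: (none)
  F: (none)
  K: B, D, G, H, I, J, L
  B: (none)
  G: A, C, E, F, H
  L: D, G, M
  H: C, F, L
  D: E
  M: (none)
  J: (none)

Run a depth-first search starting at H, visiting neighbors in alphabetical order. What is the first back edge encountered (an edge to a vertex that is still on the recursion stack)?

DFS from H (visiting neighbors in alphabetical order); mark gray on enter, black on exit:
H gray
  C gray
  C black
  F gray
  F black
  L gray
    D gray
      E gray
        E→L: L is gray → back edge
First back edge: E → L.

E->L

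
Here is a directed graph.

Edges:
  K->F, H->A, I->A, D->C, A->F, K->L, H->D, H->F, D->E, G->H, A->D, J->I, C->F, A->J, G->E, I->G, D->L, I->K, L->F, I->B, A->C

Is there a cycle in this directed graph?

Yes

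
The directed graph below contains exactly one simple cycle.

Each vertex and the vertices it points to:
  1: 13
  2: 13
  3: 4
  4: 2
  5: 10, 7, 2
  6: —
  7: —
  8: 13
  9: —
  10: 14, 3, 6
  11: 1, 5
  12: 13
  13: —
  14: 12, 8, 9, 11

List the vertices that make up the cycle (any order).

DFS with gray/black marking from 10:
10 gray
  14 gray
    12 gray
      13 gray
      13 black
    12 black
    8 gray
      8→13: 13 black — skip
    8 black
    9 gray
    9 black
    11 gray
      1 gray
        1→13: 13 black — skip
      1 black
      5 gray
        5→10: 10 is gray → back edge
Back edge closes the cycle 10 → 14 → 11 → 5 → 10; its vertices are {5, 10, 11, 14}.

5, 10, 11, 14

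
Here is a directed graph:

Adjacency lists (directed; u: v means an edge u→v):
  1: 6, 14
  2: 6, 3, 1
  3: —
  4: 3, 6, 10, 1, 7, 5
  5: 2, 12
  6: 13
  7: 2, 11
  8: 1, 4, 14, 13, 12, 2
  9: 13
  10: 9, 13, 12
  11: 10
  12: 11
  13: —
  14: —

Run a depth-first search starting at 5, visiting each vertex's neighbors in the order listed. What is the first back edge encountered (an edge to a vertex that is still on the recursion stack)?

10→12

DFS from 5 (visiting each vertex's neighbors in the order listed); mark gray on enter, black on exit:
5 gray
  2 gray
    6 gray
      13 gray
      13 black
    6 black
    3 gray
    3 black
    1 gray
      1→6: 6 black — skip
      14 gray
      14 black
    1 black
  2 black
  12 gray
    11 gray
      10 gray
        9 gray
          9→13: 13 black — skip
        9 black
        10→13: 13 black — skip
        10→12: 12 is gray → back edge
First back edge: 10 → 12.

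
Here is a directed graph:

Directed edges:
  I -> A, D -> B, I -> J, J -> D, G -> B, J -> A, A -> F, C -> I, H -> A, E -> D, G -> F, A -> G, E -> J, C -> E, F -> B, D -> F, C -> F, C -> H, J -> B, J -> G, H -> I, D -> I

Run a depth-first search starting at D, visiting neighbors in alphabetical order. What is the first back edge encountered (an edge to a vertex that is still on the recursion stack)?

DFS from D (visiting neighbors in alphabetical order); mark gray on enter, black on exit:
D gray
  B gray
  B black
  F gray
    F→B: B black — skip
  F black
  I gray
    A gray
      A→F: F black — skip
      G gray
        G→B: B black — skip
        G→F: F black — skip
      G black
    A black
    J gray
      J→A: A black — skip
      J→B: B black — skip
      J→D: D is gray → back edge
First back edge: J → D.

J->D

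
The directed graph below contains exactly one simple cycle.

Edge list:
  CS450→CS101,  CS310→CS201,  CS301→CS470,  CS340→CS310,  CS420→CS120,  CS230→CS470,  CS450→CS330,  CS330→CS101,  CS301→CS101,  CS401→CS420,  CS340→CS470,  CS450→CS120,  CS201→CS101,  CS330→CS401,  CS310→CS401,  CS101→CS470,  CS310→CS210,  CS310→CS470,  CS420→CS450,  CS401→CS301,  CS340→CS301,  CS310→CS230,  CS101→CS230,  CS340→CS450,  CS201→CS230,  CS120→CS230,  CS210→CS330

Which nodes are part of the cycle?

CS330, CS401, CS420, CS450

DFS with gray/black marking from CS401:
CS401 gray
  CS301 gray
    CS101 gray
      CS470 gray
      CS470 black
      CS230 gray
        CS230→CS470: CS470 black — skip
      CS230 black
    CS101 black
    CS301→CS470: CS470 black — skip
  CS301 black
  CS420 gray
    CS120 gray
      CS120→CS230: CS230 black — skip
    CS120 black
    CS450 gray
      CS450→CS120: CS120 black — skip
      CS450→CS101: CS101 black — skip
      CS330 gray
        CS330→CS101: CS101 black — skip
        CS330→CS401: CS401 is gray → back edge
Back edge closes the cycle CS401 → CS420 → CS450 → CS330 → CS401; its vertices are {CS330, CS401, CS420, CS450}.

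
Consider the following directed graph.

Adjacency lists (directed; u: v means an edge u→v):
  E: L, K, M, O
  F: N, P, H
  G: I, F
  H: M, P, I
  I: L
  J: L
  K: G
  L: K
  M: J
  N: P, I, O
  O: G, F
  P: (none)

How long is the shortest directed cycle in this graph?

For each vertex v, BFS finds the shortest path from v back to v.
The shortest such closed walk is O → F → N → O, length 3.

3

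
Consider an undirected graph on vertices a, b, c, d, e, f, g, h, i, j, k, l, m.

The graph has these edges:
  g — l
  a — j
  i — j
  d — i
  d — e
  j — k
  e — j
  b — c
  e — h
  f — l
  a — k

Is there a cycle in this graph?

Yes

DFS, tracking each vertex's parent; an edge to a visited non-parent vertex closes a cycle.
Start from d:
visit d (parent –)
  visit i (parent d)
    i–d: parent, skip
    visit j (parent i)
      visit k (parent j)
        k–j: parent, skip
        visit a (parent k)
          a–j: j visited and ≠ parent → cycle
Cycle: j – k – a – j.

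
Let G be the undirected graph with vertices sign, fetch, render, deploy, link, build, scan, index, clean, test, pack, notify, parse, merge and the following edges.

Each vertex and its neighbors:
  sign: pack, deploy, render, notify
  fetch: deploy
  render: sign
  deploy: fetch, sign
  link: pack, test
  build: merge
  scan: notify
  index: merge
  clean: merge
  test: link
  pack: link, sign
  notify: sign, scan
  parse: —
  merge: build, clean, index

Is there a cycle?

DFS, tracking each vertex's parent; an edge to a visited non-parent vertex closes a cycle.
Start from scan:
visit scan (parent –)
  visit notify (parent scan)
    visit sign (parent notify)
      visit pack (parent sign)
        visit link (parent pack)
          link–pack: parent, skip
          visit test (parent link)
            test–link: parent, skip
        pack–sign: parent, skip
      visit deploy (parent sign)
        visit fetch (parent deploy)
          fetch–deploy: parent, skip
        deploy–sign: parent, skip
      visit render (parent sign)
        render–sign: parent, skip
      sign–notify: parent, skip
    notify–scan: parent, skip
visit build (parent –)
  visit merge (parent build)
    merge–build: parent, skip
    visit clean (parent merge)
      clean–merge: parent, skip
    visit index (parent merge)
      index–merge: parent, skip
visit parse (parent –)
No non-parent visited neighbor found — the graph is a forest.

No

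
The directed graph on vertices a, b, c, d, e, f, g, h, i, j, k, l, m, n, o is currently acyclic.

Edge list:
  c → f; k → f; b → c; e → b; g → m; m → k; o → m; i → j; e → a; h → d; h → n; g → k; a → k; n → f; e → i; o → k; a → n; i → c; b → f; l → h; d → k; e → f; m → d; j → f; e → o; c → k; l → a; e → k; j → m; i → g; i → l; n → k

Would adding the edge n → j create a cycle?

No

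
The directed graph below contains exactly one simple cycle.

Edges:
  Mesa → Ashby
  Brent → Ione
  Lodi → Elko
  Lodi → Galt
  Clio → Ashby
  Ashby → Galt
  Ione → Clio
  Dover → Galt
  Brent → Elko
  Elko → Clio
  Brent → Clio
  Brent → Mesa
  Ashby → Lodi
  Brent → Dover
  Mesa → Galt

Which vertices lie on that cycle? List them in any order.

Clio, Elko, Lodi, Ashby

DFS with gray/black marking from Elko:
Elko gray
  Clio gray
    Ashby gray
      Galt gray
      Galt black
      Lodi gray
        Lodi→Elko: Elko is gray → back edge
Back edge closes the cycle Elko → Clio → Ashby → Lodi → Elko; its vertices are {Clio, Elko, Lodi, Ashby}.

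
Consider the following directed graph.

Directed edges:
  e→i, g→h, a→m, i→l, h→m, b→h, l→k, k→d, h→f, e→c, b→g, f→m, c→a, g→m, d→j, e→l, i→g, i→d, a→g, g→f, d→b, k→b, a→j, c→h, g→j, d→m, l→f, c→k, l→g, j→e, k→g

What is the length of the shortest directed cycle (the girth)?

For each vertex v, BFS finds the shortest path from v back to v.
The shortest such closed walk is e → c → a → j → e, length 4.

4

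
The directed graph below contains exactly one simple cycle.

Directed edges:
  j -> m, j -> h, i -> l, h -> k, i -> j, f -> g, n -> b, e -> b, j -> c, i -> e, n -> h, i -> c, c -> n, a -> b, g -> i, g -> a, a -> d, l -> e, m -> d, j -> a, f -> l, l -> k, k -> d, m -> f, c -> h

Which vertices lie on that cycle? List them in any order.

DFS with gray/black marking from i:
i gray
  l gray
    e gray
      b gray
      b black
    e black
    k gray
      d gray
      d black
    k black
  l black
  i→e: e black — skip
  c gray
    n gray
      n→b: b black — skip
      h gray
        h→k: k black — skip
      h black
    n black
    c→h: h black — skip
  c black
  j gray
    a gray
      a→b: b black — skip
      a→d: d black — skip
    a black
    m gray
      m→d: d black — skip
      f gray
        f→l: l black — skip
        g gray
          g→a: a black — skip
          g→i: i is gray → back edge
Back edge closes the cycle i → j → m → f → g → i; its vertices are {f, g, i, j, m}.

f, g, i, j, m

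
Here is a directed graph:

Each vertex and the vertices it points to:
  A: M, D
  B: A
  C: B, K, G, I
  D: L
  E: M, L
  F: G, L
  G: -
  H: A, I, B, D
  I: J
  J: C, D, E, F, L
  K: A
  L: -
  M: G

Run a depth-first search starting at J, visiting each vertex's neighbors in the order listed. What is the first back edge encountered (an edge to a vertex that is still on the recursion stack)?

DFS from J (visiting each vertex's neighbors in the order listed); mark gray on enter, black on exit:
J gray
  C gray
    B gray
      A gray
        M gray
          G gray
          G black
        M black
        D gray
          L gray
          L black
        D black
      A black
    B black
    K gray
      K→A: A black — skip
    K black
    C→G: G black — skip
    I gray
      I→J: J is gray → back edge
First back edge: I → J.

I->J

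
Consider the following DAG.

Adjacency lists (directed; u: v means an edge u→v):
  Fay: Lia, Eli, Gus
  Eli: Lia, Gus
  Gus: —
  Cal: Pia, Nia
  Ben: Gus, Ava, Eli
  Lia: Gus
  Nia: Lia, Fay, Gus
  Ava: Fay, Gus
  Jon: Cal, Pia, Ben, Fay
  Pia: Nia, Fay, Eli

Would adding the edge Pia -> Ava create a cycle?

Adding Pia→Ava creates a cycle iff Ava can already reach Pia.
Explore from Ava: no path reaches Pia. The graph stays acyclic.

No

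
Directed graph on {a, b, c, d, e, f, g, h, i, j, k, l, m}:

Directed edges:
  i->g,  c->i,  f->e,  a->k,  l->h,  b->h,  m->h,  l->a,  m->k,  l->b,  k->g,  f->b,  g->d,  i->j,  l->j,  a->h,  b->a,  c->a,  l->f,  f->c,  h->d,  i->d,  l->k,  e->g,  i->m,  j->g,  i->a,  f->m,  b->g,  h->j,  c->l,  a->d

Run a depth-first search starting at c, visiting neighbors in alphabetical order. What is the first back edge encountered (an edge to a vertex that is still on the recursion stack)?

DFS from c (visiting neighbors in alphabetical order); mark gray on enter, black on exit:
c gray
  a gray
    d gray
    d black
    h gray
      h→d: d black — skip
      j gray
        g gray
          g→d: d black — skip
        g black
      j black
    h black
    k gray
      k→g: g black — skip
    k black
  a black
  i gray
    i→a: a black — skip
    i→d: d black — skip
    i→g: g black — skip
    i→j: j black — skip
    m gray
      m→h: h black — skip
      m→k: k black — skip
    m black
  i black
  l gray
    l→a: a black — skip
    b gray
      b→a: a black — skip
      b→g: g black — skip
      b→h: h black — skip
    b black
    f gray
      f→b: b black — skip
      f→c: c is gray → back edge
First back edge: f → c.

f->c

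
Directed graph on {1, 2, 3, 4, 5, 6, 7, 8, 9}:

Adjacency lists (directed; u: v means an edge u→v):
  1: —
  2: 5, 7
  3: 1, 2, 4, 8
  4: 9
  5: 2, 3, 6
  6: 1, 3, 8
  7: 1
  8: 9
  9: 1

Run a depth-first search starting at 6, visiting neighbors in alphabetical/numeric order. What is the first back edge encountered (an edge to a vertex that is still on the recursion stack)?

5→2

DFS from 6 (visiting neighbors in alphabetical/numeric order); mark gray on enter, black on exit:
6 gray
  1 gray
  1 black
  3 gray
    3→1: 1 black — skip
    2 gray
      5 gray
        5→2: 2 is gray → back edge
First back edge: 5 → 2.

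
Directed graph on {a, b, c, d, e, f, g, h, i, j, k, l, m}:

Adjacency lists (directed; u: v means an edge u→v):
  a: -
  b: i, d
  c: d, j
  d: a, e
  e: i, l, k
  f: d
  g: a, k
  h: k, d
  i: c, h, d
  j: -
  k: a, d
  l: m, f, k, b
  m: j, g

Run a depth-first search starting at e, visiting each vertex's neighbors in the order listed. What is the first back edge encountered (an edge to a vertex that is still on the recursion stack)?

d->e

DFS from e (visiting each vertex's neighbors in the order listed); mark gray on enter, black on exit:
e gray
  i gray
    c gray
      d gray
        a gray
        a black
        d→e: e is gray → back edge
First back edge: d → e.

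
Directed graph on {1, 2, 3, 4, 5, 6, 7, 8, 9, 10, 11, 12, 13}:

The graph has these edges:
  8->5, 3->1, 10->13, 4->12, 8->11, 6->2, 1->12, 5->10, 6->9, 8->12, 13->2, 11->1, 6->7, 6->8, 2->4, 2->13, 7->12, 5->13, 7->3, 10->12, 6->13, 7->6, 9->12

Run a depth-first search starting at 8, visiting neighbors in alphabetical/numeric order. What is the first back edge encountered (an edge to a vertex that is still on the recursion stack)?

2→13

DFS from 8 (visiting neighbors in alphabetical/numeric order); mark gray on enter, black on exit:
8 gray
  5 gray
    10 gray
      12 gray
      12 black
      13 gray
        2 gray
          4 gray
            4→12: 12 black — skip
          4 black
          2→13: 13 is gray → back edge
First back edge: 2 → 13.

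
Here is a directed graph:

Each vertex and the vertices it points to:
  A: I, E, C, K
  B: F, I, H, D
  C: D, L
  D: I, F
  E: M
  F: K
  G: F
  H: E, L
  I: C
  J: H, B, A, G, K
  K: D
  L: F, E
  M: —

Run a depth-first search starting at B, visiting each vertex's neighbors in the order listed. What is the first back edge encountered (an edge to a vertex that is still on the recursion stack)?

DFS from B (visiting each vertex's neighbors in the order listed); mark gray on enter, black on exit:
B gray
  F gray
    K gray
      D gray
        I gray
          C gray
            C→D: D is gray → back edge
First back edge: C → D.

C->D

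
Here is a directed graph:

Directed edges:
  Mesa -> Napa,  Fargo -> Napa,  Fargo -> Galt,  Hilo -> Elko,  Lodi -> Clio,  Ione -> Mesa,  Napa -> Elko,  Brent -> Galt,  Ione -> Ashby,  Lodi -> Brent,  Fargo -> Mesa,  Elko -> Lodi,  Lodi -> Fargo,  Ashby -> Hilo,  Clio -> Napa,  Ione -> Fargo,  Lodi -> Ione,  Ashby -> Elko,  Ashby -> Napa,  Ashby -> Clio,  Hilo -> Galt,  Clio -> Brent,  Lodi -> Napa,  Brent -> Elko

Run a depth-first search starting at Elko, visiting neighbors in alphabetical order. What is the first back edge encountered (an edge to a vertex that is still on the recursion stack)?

Brent->Elko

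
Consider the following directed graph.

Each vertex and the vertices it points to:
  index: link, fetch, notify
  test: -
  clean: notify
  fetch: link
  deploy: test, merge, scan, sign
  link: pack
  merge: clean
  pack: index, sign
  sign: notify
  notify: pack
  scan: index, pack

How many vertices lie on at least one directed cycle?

A vertex is on a directed cycle iff it belongs to a strongly connected component of size ≥ 2 (or has a self-loop).
The vertices on cycles are {link, pack, sign, fetch, index, notify} — 6 in total.

6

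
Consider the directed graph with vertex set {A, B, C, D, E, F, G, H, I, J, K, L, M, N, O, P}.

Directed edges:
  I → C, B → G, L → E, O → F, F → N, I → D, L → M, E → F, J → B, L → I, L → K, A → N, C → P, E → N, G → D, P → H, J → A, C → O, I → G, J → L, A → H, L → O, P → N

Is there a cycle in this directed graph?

DFS with white/gray/black marking, starting from M:
M gray
M black
A gray
  N gray
  N black
  H gray
  H black
A black
B gray
  G gray
    D gray
    D black
  G black
B black
C gray
  O gray
    F gray
      F→N: N black — skip
    F black
  O black
  P gray
    P→H: H black — skip
    P→N: N black — skip
  P black
C black
E gray
  E→N: N black — skip
  E→F: F black — skip
E black
I gray
  I→G: G black — skip
  I→D: D black — skip
  I→C: C black — skip
I black
J gray
  L gray
    L→I: I black — skip
    L→M: M black — skip
    L→E: E black — skip
    K gray
    K black
    L→O: O black — skip
  L black
  J→B: B black — skip
  J→A: A black — skip
J black
Every edge goes to a white or black vertex — no back edge, so the graph is acyclic.

No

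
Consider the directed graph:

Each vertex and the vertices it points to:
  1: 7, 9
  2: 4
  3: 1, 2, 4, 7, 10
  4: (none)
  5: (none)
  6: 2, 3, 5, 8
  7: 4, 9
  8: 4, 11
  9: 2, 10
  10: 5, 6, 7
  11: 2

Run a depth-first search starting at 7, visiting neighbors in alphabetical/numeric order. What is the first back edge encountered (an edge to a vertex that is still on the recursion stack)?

1→7

DFS from 7 (visiting neighbors in alphabetical/numeric order); mark gray on enter, black on exit:
7 gray
  4 gray
  4 black
  9 gray
    2 gray
      2→4: 4 black — skip
    2 black
    10 gray
      5 gray
      5 black
      6 gray
        6→2: 2 black — skip
        3 gray
          1 gray
            1→7: 7 is gray → back edge
First back edge: 1 → 7.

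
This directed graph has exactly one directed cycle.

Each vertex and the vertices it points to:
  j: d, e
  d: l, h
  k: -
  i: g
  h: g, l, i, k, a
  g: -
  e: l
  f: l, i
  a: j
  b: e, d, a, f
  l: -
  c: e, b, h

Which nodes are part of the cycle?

a, d, h, j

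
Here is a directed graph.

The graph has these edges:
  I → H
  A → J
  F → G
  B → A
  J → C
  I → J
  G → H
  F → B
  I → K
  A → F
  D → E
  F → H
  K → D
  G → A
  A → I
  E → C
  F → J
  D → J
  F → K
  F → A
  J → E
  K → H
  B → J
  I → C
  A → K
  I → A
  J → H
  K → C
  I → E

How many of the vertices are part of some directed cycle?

A vertex is on a directed cycle iff it belongs to a strongly connected component of size ≥ 2 (or has a self-loop).
The vertices on cycles are {A, B, F, G, I} — 5 in total.

5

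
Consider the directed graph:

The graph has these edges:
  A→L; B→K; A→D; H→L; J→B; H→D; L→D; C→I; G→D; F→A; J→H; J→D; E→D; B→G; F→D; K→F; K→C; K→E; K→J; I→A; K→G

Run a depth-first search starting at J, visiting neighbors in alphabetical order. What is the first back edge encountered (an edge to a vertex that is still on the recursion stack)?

DFS from J (visiting neighbors in alphabetical order); mark gray on enter, black on exit:
J gray
  B gray
    G gray
      D gray
      D black
    G black
    K gray
      C gray
        I gray
          A gray
            A→D: D black — skip
            L gray
              L→D: D black — skip
            L black
          A black
        I black
      C black
      E gray
        E→D: D black — skip
      E black
      F gray
        F→A: A black — skip
        F→D: D black — skip
      F black
      K→G: G black — skip
      K→J: J is gray → back edge
First back edge: K → J.

K→J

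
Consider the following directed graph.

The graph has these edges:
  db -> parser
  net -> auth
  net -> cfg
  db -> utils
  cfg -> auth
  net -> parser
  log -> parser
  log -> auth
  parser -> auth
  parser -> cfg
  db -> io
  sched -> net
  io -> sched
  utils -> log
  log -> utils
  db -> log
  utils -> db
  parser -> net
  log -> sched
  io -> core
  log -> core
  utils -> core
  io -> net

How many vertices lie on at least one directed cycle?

5

A vertex is on a directed cycle iff it belongs to a strongly connected component of size ≥ 2 (or has a self-loop).
The vertices on cycles are {db, log, net, utils, parser} — 5 in total.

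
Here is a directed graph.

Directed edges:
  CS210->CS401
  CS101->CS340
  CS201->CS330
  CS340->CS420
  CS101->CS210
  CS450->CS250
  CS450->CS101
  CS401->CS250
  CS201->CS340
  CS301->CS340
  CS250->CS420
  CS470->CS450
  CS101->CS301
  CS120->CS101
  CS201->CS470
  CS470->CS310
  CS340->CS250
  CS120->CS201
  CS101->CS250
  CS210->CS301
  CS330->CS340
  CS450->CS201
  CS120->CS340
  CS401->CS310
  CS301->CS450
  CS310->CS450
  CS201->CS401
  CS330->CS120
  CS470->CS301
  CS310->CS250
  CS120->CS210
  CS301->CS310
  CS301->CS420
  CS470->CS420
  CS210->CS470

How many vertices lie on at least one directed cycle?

10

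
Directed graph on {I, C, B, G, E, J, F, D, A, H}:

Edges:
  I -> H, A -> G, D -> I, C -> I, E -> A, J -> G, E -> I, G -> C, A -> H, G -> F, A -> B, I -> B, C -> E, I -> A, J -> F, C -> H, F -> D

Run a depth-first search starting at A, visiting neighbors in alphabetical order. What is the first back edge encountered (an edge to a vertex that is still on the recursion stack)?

DFS from A (visiting neighbors in alphabetical order); mark gray on enter, black on exit:
A gray
  B gray
  B black
  G gray
    C gray
      E gray
        E→A: A is gray → back edge
First back edge: E → A.

E→A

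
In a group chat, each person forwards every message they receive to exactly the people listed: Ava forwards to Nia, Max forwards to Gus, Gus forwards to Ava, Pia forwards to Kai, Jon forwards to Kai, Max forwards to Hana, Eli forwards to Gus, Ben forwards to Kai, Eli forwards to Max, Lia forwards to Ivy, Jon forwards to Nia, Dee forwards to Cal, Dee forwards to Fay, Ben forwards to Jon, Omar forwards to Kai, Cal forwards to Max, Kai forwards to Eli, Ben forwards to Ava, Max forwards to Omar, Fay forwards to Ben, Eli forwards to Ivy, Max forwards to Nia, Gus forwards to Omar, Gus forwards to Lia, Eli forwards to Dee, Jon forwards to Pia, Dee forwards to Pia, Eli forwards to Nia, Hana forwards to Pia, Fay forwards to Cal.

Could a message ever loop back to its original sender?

Yes

DFS with white/gray/black marking, starting from Nia:
Nia gray
Nia black
Ben gray
  Kai gray
    Eli gray
      Max gray
        Hana gray
          Pia gray
            Pia→Kai: Kai is gray → back edge
Back edge found, so a cycle exists: Kai → Eli → Max → Hana → Pia → Kai.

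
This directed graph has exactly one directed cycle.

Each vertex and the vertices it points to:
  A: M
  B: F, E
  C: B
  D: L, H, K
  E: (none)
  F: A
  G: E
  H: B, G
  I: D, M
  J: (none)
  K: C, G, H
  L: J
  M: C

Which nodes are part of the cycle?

A, B, C, F, M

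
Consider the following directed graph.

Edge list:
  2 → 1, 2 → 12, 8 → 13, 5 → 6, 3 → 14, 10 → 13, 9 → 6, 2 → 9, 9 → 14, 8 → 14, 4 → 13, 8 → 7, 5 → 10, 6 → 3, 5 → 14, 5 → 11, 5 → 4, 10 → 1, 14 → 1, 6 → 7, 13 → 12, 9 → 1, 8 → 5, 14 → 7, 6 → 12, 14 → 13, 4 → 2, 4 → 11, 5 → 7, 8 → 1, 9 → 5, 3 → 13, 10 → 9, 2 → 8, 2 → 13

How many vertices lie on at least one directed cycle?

6

A vertex is on a directed cycle iff it belongs to a strongly connected component of size ≥ 2 (or has a self-loop).
The vertices on cycles are {2, 4, 5, 8, 9, 10} — 6 in total.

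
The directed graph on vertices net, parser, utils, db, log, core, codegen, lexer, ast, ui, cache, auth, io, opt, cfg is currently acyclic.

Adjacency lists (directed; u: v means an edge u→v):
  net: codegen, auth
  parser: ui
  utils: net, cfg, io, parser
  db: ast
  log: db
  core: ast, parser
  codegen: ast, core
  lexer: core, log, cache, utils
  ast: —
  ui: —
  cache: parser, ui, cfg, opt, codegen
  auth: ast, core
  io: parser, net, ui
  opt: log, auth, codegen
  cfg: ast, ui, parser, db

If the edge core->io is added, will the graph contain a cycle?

Yes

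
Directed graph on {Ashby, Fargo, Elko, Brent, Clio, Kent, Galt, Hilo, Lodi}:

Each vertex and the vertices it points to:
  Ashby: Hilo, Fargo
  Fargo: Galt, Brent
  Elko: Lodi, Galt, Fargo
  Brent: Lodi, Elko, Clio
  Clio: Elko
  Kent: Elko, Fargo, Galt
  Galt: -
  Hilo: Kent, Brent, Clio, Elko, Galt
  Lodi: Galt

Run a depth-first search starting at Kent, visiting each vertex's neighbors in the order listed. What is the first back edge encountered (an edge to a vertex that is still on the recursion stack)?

DFS from Kent (visiting each vertex's neighbors in the order listed); mark gray on enter, black on exit:
Kent gray
  Elko gray
    Lodi gray
      Galt gray
      Galt black
    Lodi black
    Elko→Galt: Galt black — skip
    Fargo gray
      Fargo→Galt: Galt black — skip
      Brent gray
        Brent→Lodi: Lodi black — skip
        Brent→Elko: Elko is gray → back edge
First back edge: Brent → Elko.

Brent→Elko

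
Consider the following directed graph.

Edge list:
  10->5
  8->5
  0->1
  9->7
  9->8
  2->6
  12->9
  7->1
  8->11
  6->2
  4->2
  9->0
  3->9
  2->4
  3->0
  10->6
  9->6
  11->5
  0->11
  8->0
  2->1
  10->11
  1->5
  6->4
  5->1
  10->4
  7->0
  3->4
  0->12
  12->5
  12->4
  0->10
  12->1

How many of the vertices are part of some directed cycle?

A vertex is on a directed cycle iff it belongs to a strongly connected component of size ≥ 2 (or has a self-loop).
The vertices on cycles are {0, 1, 2, 4, 5, 6, 7, 8, 9, 12} — 10 in total.

10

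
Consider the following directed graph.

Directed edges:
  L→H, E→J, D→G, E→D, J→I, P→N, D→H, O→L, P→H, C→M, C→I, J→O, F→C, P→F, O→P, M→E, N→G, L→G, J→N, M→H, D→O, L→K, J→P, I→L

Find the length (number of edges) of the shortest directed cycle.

6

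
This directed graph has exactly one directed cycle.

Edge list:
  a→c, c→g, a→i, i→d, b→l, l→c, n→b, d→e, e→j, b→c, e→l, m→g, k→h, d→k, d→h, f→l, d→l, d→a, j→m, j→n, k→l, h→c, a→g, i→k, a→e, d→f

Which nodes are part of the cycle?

DFS with gray/black marking from a:
a gray
  c gray
    g gray
    g black
  c black
  a→g: g black — skip
  i gray
    k gray
      h gray
        h→c: c black — skip
      h black
      l gray
        l→c: c black — skip
      l black
    k black
    d gray
      d→a: a is gray → back edge
Back edge closes the cycle a → i → d → a; its vertices are {a, d, i}.

a, d, i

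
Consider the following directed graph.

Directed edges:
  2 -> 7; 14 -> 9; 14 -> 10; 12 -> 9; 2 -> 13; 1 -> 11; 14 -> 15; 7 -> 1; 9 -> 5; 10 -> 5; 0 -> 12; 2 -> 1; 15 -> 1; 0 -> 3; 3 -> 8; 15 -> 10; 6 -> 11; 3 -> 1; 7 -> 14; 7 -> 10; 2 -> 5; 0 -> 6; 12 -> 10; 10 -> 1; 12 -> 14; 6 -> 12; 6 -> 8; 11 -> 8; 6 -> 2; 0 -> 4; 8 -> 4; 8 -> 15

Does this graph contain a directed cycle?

Yes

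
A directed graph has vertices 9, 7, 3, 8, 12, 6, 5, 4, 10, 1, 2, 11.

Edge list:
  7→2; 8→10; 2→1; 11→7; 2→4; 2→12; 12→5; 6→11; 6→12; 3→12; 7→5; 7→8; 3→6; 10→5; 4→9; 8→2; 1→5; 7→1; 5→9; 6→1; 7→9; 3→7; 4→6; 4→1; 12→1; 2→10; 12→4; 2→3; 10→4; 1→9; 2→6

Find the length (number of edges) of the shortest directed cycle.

3

For each vertex v, BFS finds the shortest path from v back to v.
The shortest such closed walk is 2 → 3 → 7 → 2, length 3.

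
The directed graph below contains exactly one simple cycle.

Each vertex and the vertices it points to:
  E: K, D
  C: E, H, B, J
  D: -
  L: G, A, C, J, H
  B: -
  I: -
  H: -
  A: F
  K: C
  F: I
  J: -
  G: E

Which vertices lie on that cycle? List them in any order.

C, E, K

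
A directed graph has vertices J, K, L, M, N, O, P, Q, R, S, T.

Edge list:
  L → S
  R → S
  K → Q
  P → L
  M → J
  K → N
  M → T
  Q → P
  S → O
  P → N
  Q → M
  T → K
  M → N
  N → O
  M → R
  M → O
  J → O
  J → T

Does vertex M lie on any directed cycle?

Yes

M is on a cycle iff M can reach itself via ≥1 edge.
M → T → K → Q → M — yes.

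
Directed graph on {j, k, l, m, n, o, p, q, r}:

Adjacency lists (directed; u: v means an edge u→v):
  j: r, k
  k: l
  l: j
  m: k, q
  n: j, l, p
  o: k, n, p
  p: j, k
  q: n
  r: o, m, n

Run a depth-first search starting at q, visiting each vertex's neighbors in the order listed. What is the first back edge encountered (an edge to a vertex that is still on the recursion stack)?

DFS from q (visiting each vertex's neighbors in the order listed); mark gray on enter, black on exit:
q gray
  n gray
    j gray
      r gray
        o gray
          k gray
            l gray
              l→j: j is gray → back edge
First back edge: l → j.

l→j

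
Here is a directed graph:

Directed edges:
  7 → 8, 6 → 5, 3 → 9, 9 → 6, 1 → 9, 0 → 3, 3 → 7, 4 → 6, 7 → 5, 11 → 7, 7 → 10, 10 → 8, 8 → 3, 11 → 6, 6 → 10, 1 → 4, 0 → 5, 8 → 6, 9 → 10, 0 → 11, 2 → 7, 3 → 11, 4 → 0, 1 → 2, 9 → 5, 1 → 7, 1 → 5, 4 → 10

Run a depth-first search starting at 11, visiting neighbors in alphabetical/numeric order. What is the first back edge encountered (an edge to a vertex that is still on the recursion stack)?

DFS from 11 (visiting neighbors in alphabetical/numeric order); mark gray on enter, black on exit:
11 gray
  6 gray
    5 gray
    5 black
    10 gray
      8 gray
        3 gray
          7 gray
            7→5: 5 black — skip
            7→8: 8 is gray → back edge
First back edge: 7 → 8.

7→8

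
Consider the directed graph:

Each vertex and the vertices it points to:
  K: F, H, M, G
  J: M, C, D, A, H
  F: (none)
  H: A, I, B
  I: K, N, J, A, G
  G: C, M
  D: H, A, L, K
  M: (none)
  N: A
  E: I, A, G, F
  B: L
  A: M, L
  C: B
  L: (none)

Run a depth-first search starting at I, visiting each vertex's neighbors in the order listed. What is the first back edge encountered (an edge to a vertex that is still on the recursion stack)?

DFS from I (visiting each vertex's neighbors in the order listed); mark gray on enter, black on exit:
I gray
  K gray
    F gray
    F black
    H gray
      A gray
        M gray
        M black
        L gray
        L black
      A black
      H→I: I is gray → back edge
First back edge: H → I.

H→I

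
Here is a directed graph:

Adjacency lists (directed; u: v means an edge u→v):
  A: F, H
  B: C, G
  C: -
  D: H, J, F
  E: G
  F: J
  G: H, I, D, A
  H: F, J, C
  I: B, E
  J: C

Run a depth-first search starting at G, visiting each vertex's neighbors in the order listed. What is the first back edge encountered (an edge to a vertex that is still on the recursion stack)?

B→G

DFS from G (visiting each vertex's neighbors in the order listed); mark gray on enter, black on exit:
G gray
  H gray
    F gray
      J gray
        C gray
        C black
      J black
    F black
    H→J: J black — skip
    H→C: C black — skip
  H black
  I gray
    B gray
      B→C: C black — skip
      B→G: G is gray → back edge
First back edge: B → G.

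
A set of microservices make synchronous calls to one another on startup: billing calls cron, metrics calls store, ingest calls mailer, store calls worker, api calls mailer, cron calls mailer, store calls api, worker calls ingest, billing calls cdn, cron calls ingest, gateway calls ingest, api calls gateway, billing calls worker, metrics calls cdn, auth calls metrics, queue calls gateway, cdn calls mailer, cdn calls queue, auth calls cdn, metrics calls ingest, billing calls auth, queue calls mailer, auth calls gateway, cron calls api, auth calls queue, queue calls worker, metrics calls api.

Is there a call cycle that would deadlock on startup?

DFS with white/gray/black marking, starting from worker:
worker gray
  ingest gray
    mailer gray
    mailer black
  ingest black
worker black
api gray
  api→mailer: mailer black — skip
  gateway gray
    gateway→ingest: ingest black — skip
  gateway black
api black
cdn gray
  cdn→mailer: mailer black — skip
  queue gray
    queue→worker: worker black — skip
    queue→gateway: gateway black — skip
    queue→mailer: mailer black — skip
  queue black
cdn black
metrics gray
  metrics→api: api black — skip
  store gray
    store→api: api black — skip
    store→worker: worker black — skip
  store black
  metrics→ingest: ingest black — skip
  metrics→cdn: cdn black — skip
metrics black
billing gray
  billing→worker: worker black — skip
  billing→cdn: cdn black — skip
  cron gray
    cron→mailer: mailer black — skip
    cron→api: api black — skip
    cron→ingest: ingest black — skip
  cron black
  auth gray
    auth→gateway: gateway black — skip
    auth→cdn: cdn black — skip
    auth→metrics: metrics black — skip
    auth→queue: queue black — skip
  auth black
billing black
Every edge goes to a white or black vertex — no back edge, so the graph is acyclic.

No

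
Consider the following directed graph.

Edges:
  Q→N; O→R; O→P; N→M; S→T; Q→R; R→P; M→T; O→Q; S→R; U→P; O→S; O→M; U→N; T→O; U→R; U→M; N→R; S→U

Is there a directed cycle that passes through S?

Yes

S is on a cycle iff S can reach itself via ≥1 edge.
S → T → O → S — yes.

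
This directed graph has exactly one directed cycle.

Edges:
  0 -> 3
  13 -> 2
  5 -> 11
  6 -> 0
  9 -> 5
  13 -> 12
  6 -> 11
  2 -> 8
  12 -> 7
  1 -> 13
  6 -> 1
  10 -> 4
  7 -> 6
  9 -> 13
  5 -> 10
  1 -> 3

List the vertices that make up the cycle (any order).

1, 6, 7, 12, 13

DFS with gray/black marking from 13:
13 gray
  2 gray
    8 gray
    8 black
  2 black
  12 gray
    7 gray
      6 gray
        0 gray
          3 gray
          3 black
        0 black
        1 gray
          1→13: 13 is gray → back edge
Back edge closes the cycle 13 → 12 → 7 → 6 → 1 → 13; its vertices are {1, 6, 7, 12, 13}.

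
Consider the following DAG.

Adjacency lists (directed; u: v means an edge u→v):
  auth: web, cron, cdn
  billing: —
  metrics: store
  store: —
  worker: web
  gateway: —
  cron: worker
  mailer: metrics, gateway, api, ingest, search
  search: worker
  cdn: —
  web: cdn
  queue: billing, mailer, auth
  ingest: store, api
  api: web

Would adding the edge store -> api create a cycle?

No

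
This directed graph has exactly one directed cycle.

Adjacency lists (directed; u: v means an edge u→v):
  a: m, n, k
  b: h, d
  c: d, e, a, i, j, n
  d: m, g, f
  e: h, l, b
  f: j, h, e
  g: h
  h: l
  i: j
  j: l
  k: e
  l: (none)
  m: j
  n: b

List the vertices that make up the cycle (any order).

b, d, e, f

DFS with gray/black marking from d:
d gray
  m gray
    j gray
      l gray
      l black
    j black
  m black
  g gray
    h gray
      h→l: l black — skip
    h black
  g black
  f gray
    f→j: j black — skip
    f→h: h black — skip
    e gray
      e→h: h black — skip
      e→l: l black — skip
      b gray
        b→h: h black — skip
        b→d: d is gray → back edge
Back edge closes the cycle d → f → e → b → d; its vertices are {b, d, e, f}.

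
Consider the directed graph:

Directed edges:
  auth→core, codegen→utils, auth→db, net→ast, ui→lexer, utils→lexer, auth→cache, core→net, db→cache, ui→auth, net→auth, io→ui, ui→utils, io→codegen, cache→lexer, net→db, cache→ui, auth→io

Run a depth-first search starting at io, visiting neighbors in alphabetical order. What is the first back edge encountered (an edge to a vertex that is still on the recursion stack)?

DFS from io (visiting neighbors in alphabetical order); mark gray on enter, black on exit:
io gray
  codegen gray
    utils gray
      lexer gray
      lexer black
    utils black
  codegen black
  ui gray
    auth gray
      cache gray
        cache→lexer: lexer black — skip
        cache→ui: ui is gray → back edge
First back edge: cache → ui.

cache→ui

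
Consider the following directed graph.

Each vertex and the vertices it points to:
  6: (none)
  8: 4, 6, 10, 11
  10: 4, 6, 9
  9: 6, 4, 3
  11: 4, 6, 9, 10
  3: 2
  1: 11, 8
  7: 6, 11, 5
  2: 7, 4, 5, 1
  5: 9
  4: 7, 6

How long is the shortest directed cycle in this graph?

For each vertex v, BFS finds the shortest path from v back to v.
The shortest such closed walk is 7 → 11 → 4 → 7, length 3.

3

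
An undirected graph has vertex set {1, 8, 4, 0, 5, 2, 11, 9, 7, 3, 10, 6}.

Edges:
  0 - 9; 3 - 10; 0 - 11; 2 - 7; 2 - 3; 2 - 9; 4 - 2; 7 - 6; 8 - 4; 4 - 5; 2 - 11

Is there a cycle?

Yes

DFS, tracking each vertex's parent; an edge to a visited non-parent vertex closes a cycle.
Start from 8:
visit 8 (parent –)
  visit 4 (parent 8)
    4–8: parent, skip
    visit 2 (parent 4)
      visit 3 (parent 2)
        3–2: parent, skip
        visit 10 (parent 3)
          10–3: parent, skip
      2–4: parent, skip
      visit 11 (parent 2)
        visit 0 (parent 11)
          0–11: parent, skip
          visit 9 (parent 0)
            9–0: parent, skip
            9–2: 2 visited and ≠ parent → cycle
Cycle: 2 – 11 – 0 – 9 – 2.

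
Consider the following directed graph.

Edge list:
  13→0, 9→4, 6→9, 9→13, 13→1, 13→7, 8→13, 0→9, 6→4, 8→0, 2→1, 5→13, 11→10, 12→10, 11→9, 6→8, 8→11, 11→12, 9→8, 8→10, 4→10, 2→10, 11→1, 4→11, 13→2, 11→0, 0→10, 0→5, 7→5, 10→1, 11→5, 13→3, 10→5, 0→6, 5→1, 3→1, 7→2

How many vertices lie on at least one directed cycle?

A vertex is on a directed cycle iff it belongs to a strongly connected component of size ≥ 2 (or has a self-loop).
The vertices on cycles are {0, 2, 4, 5, 6, 7, 8, 9, 10, 11, 12, 13} — 12 in total.

12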